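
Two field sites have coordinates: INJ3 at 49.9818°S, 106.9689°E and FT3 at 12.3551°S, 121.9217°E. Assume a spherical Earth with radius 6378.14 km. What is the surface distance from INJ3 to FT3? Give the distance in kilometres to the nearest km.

Δφ = 37.6267°,  Δλ = 14.9528°
a = sin²(Δφ/2) + cos φ₁ cos φ₂ sin²(Δλ/2) = 0.114632
c = 2·arcsin(√a) = 0.690801 rad = 39.5800°
d = R·c = 6378.14 × 0.690801 = 4406.0 km

4406 km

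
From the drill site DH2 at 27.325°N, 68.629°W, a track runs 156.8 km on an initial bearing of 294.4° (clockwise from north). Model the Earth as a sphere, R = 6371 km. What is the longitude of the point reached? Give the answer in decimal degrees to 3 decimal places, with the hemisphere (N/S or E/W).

δ = d/R = 156.8/6371 = 0.024612 rad
φ₂ = arcsin(sin φ₁ cos δ + cos φ₁ sin δ cos θ)
   = arcsin(0.45904·0.99970 + 0.88842·0.02461·0.41310) = 27.90001°
λ₂ = λ₁ + atan2(sin θ sin δ cos φ₁, cos δ − sin φ₁ sin φ₂) = -70.08210°

70.082°W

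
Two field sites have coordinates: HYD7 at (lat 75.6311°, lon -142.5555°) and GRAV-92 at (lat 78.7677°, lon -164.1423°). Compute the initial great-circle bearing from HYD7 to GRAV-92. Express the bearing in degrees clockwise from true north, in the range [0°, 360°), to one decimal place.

313.5°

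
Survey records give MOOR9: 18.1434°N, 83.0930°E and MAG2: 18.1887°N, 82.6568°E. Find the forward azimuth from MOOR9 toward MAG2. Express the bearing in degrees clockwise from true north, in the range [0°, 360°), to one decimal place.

276.3°

Δλ = -0.4362°
y = sin Δλ · cos φ₂ = -0.007233
x = cos φ₁ sin φ₂ − sin φ₁ cos φ₂ cos Δλ = 0.000799
θ = atan2(y, x) = -83.6944° → 276.3056° (mod 360°)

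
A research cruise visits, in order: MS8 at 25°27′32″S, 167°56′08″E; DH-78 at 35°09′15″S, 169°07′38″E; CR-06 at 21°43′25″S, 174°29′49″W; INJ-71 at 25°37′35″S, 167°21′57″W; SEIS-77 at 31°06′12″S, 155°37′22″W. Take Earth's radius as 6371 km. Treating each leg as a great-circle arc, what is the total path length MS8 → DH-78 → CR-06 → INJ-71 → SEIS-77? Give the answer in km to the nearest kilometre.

5413 km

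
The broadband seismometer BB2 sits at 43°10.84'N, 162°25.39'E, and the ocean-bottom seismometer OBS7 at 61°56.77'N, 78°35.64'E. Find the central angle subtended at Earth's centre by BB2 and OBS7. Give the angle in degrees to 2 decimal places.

50.15°

BB2: φ = +43.18067°, λ = +162.42317°
OBS7: φ = +61.94617°, λ = +78.59400°
Δφ = 18.7655°,  Δλ = -83.8292°
a = sin²(Δφ/2) + cos φ₁ cos φ₂ sin²(Δλ/2) = 0.179618
c = 2·arcsin(√a) = 0.875303 rad = 50.1512°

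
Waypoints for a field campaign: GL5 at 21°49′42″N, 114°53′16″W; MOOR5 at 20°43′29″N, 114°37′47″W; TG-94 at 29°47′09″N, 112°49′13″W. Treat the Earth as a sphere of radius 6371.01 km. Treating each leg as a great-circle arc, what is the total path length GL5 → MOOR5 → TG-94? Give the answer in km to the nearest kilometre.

GL5: φ = +21.82833°, λ = -114.88778°
MOOR5: φ = +20.72472°, λ = -114.62972°
TG-94: φ = +29.78583°, λ = -112.82028°
GL5→MOOR5: c = 0.019714 rad, d = 125.60 km
MOOR5→TG-94: c = 0.160696 rad, d = 1023.80 km
Total = 125.60 + 1023.80 = 1149.39 km

1149 km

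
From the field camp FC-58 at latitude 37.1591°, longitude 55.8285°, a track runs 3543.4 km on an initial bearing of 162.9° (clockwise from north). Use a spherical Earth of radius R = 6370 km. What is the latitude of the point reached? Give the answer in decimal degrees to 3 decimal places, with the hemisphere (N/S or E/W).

6.359°N

δ = d/R = 3543.4/6370 = 0.556264 rad
φ₂ = arcsin(sin φ₁ cos δ + cos φ₁ sin δ cos θ)
   = arcsin(0.60403·0.84923 + 0.79696·0.52802·-0.95579) = 6.35894°
λ₂ = λ₁ + atan2(sin θ sin δ cos φ₁, cos δ − sin φ₁ sin φ₂) = 64.81602°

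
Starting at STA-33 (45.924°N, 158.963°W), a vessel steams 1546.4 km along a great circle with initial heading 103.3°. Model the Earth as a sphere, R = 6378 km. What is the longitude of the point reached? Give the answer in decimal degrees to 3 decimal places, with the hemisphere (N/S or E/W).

δ = d/R = 1546.4/6378 = 0.242458 rad
φ₂ = arcsin(sin φ₁ cos δ + cos φ₁ sin δ cos θ)
   = arcsin(0.71842·0.97075 + 0.69561·0.24009·-0.23005) = 41.22243°
λ₂ = λ₁ + atan2(sin θ sin δ cos φ₁, cos δ − sin φ₁ sin φ₂) = -140.86517°

140.865°W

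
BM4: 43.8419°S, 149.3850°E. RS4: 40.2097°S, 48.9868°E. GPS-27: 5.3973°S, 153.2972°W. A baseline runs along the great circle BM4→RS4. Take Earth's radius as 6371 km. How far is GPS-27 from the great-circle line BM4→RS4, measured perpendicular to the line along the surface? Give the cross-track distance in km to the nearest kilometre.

δ₁₃ = central angle BM4→GPS-27 = 1.100794 rad  (haversine)
θ₁₃ = bearing BM4→GPS-27 = 70.028°,  θ₁₂ = bearing BM4→RS4 = 233.240°
dₓₜ = R·arcsin(sin δ₁₃ · sin(θ₁₃ − θ₁₂)) = 6371·arcsin(0.89157·sin(-163.212°)) = -1659.274 km
|dₓₜ| = 1659.274 km

1659 km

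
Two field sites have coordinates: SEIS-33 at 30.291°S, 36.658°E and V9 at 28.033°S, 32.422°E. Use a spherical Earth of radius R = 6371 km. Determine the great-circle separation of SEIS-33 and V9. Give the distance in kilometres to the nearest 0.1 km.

481.8 km

Δφ = 2.2580°,  Δλ = -4.2360°
a = sin²(Δφ/2) + cos φ₁ cos φ₂ sin²(Δλ/2) = 0.001429
c = 2·arcsin(√a) = 0.075629 rad = 4.3332°
d = R·c = 6371 × 0.075629 = 481.8 km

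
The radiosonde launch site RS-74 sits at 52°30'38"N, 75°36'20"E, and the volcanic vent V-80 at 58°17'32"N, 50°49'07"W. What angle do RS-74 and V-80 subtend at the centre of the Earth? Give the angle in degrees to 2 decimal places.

60.98°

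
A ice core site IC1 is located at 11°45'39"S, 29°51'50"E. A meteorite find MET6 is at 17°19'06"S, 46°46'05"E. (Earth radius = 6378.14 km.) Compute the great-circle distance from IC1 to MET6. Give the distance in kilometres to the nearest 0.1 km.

1922.5 km

IC1: φ = -11.76083°, λ = +29.86389°
MET6: φ = -17.31833°, λ = +46.76806°
Δφ = -5.5575°,  Δλ = 16.9042°
a = sin²(Δφ/2) + cos φ₁ cos φ₂ sin²(Δλ/2) = 0.022542
c = 2·arcsin(√a) = 0.301417 rad = 17.2699°
d = R·c = 6378.14 × 0.301417 = 1922.5 km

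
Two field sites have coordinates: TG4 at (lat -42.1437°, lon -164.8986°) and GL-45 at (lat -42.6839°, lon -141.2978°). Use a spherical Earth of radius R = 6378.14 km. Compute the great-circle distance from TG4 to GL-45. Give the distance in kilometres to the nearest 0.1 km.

1934.3 km

Δφ = -0.5402°,  Δλ = 23.6008°
a = sin²(Δφ/2) + cos φ₁ cos φ₂ sin²(Δλ/2) = 0.022817
c = 2·arcsin(√a) = 0.303268 rad = 17.3760°
d = R·c = 6378.14 × 0.303268 = 1934.3 km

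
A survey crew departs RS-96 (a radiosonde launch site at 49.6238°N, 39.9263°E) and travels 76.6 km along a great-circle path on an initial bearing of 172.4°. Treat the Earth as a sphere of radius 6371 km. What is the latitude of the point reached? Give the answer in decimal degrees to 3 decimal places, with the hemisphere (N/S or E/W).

48.941°N

δ = d/R = 76.6/6371 = 0.012023 rad
φ₂ = arcsin(sin φ₁ cos δ + cos φ₁ sin δ cos θ)
   = arcsin(0.76181·0.99993 + 0.64780·0.01202·-0.99122) = 48.94089°
λ₂ = λ₁ + atan2(sin θ sin δ cos φ₁, cos δ − sin φ₁ sin φ₂) = 40.06501°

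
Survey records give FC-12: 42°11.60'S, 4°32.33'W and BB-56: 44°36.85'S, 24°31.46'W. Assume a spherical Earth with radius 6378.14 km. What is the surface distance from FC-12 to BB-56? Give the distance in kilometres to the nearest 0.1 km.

FC-12: φ = -42.19333°, λ = -4.53883°
BB-56: φ = -44.61417°, λ = -24.52433°
Δφ = -2.4208°,  Δλ = -19.9855°
a = sin²(Δφ/2) + cos φ₁ cos φ₂ sin²(Δλ/2) = 0.016326
c = 2·arcsin(√a) = 0.256250 rad = 14.6821°
d = R·c = 6378.14 × 0.256250 = 1634.4 km

1634.4 km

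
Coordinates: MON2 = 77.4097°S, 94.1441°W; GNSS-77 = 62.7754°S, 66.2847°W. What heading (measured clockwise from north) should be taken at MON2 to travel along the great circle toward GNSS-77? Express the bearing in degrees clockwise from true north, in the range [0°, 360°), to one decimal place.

Δλ = 27.8594°
y = sin Δλ · cos φ₂ = 0.213782
x = cos φ₁ sin φ₂ − sin φ₁ cos φ₂ cos Δλ = 0.200900
θ = atan2(y, x) = 46.7792° → 46.7792° (mod 360°)

46.8°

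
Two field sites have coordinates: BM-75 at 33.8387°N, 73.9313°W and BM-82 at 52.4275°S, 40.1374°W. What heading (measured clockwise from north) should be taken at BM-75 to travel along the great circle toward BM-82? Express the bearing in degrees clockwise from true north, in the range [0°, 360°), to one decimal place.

160.2°

Δλ = 33.7939°
y = sin Δλ · cos φ₂ = 0.339156
x = cos φ₁ sin φ₂ − sin φ₁ cos φ₂ cos Δλ = -0.940508
θ = atan2(y, x) = 160.1702° → 160.1702° (mod 360°)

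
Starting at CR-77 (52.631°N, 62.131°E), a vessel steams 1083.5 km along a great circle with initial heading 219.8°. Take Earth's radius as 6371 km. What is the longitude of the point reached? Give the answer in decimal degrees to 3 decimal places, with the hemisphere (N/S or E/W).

53.352°E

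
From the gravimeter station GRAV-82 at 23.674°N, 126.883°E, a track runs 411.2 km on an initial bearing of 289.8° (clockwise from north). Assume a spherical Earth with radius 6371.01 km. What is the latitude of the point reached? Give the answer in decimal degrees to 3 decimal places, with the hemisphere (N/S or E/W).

24.879°N

δ = d/R = 411.2/6371.01 = 0.064542 rad
φ₂ = arcsin(sin φ₁ cos δ + cos φ₁ sin δ cos θ)
   = arcsin(0.40153·0.99792 + 0.91584·0.06450·0.33874) = 24.87913°
λ₂ = λ₁ + atan2(sin θ sin δ cos φ₁, cos δ − sin φ₁ sin φ₂) = 123.04749°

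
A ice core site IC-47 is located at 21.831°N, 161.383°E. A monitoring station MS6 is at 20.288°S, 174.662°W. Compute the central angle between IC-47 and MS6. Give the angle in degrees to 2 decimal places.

Δφ = -42.1190°,  Δλ = 23.9550°
a = sin²(Δφ/2) + cos φ₁ cos φ₂ sin²(Δλ/2) = 0.166622
c = 2·arcsin(√a) = 0.840949 rad = 48.1828°

48.18°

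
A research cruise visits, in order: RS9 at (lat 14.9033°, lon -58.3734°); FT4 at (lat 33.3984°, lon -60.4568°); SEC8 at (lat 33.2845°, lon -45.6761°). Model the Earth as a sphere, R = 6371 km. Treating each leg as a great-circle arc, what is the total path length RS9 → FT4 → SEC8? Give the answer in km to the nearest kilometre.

3439 km

RS9→FT4: c = 0.324477 rad, d = 2067.25 km
FT4→SEC8: c = 0.215340 rad, d = 1371.93 km
Total = 2067.25 + 1371.93 = 3439.18 km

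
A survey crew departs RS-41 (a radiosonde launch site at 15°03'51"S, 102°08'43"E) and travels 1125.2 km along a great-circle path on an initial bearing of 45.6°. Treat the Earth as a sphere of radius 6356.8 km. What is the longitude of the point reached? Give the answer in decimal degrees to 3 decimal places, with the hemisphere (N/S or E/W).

RS-41: φ = -15.06417°, λ = +102.14528°
δ = d/R = 1125.2/6356.8 = 0.177007 rad
φ₂ = arcsin(sin φ₁ cos δ + cos φ₁ sin δ cos θ)
   = arcsin(-0.25990·0.98438 + 0.96564·0.17608·0.69966) = -7.86698°
λ₂ = λ₁ + atan2(sin θ sin δ cos φ₁, cos δ − sin φ₁ sin φ₂) = 109.44171°

109.442°E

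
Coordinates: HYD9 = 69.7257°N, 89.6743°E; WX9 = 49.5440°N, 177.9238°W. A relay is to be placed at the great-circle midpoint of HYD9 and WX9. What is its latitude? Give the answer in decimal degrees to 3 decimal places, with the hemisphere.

66.957°N

Bx = cos φ₂ cos Δλ = -0.027193,  By = cos φ₂ sin Δλ = 0.648294
φₘ = atan2(sin φ₁ + sin φ₂, √((cos φ₁ + Bx)² + By²)) = 66.95691°
λₘ = λ₁ + atan2(By, cos φ₁ + Bx) = 153.45141°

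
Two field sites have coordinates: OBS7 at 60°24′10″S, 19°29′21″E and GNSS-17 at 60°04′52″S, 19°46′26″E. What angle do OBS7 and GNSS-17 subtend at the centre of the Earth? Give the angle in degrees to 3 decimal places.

0.351°

OBS7: φ = -60.40278°, λ = +19.48917°
GNSS-17: φ = -60.08111°, λ = +19.77389°
Δφ = 0.3217°,  Δλ = 0.2847°
a = sin²(Δφ/2) + cos φ₁ cos φ₂ sin²(Δλ/2) = 0.000009
c = 2·arcsin(√a) = 0.006132 rad = 0.3513°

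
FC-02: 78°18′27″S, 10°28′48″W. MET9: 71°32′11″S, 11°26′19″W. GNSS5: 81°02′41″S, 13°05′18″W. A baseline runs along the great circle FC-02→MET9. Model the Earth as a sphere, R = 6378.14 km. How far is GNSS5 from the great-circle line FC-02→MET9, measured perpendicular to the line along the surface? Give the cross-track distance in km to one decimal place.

FC-02: φ = -78.30750°, λ = -10.48000°
MET9: φ = -71.53639°, λ = -11.43861°
GNSS5: φ = -81.04472°, λ = -13.08833°
δ₁₃ = central angle FC-02→GNSS5 = 0.048453 rad  (haversine)
θ₁₃ = bearing FC-02→GNSS5 = 188.410°,  θ₁₂ = bearing FC-02→MET9 = 357.426°
dₓₜ = R·arcsin(sin δ₁₃ · sin(θ₁₃ − θ₁₂)) = 6378.14·arcsin(0.04843·sin(-169.016°)) = -58.862 km
|dₓₜ| = 58.862 km

58.9 km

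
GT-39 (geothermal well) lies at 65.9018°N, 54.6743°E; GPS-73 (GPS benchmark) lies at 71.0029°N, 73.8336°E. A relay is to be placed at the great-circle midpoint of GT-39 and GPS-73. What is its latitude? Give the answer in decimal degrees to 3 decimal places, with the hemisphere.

68.722°N

Bx = cos φ₂ cos Δλ = 0.307490,  By = cos φ₂ sin Δλ = 0.106834
φₘ = atan2(sin φ₁ + sin φ₂, √((cos φ₁ + Bx)² + By²)) = 68.72229°
λₘ = λ₁ + atan2(By, cos φ₁ + Bx) = 63.16323°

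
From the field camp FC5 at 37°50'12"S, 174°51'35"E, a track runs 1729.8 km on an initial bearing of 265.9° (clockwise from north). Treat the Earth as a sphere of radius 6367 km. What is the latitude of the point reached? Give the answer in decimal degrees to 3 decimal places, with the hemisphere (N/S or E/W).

37.306°S

FC5: φ = -37.83667°, λ = +174.85972°
δ = d/R = 1729.8/6367 = 0.271682 rad
φ₂ = arcsin(sin φ₁ cos δ + cos φ₁ sin δ cos θ)
   = arcsin(-0.61341·0.96332 + 0.78976·0.26835·-0.07150) = -37.30558°
λ₂ = λ₁ + atan2(sin θ sin δ cos φ₁, cos δ − sin φ₁ sin φ₂) = 155.19529°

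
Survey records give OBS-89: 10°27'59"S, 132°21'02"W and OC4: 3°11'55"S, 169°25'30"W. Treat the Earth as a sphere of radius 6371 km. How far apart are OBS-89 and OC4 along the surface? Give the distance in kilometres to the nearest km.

4168 km

OBS-89: φ = -10.46639°, λ = -132.35056°
OC4: φ = -3.19861°, λ = -169.42500°
Δφ = 7.2678°,  Δλ = -37.0744°
a = sin²(Δφ/2) + cos φ₁ cos φ₂ sin²(Δλ/2) = 0.103254
c = 2·arcsin(√a) = 0.654271 rad = 37.4870°
d = R·c = 6371 × 0.654271 = 4168.4 km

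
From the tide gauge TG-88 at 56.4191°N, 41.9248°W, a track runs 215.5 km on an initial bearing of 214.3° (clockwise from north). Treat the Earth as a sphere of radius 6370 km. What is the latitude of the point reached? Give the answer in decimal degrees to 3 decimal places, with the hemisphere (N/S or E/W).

δ = d/R = 215.5/6370 = 0.033830 rad
φ₂ = arcsin(sin φ₁ cos δ + cos φ₁ sin δ cos θ)
   = arcsin(0.83311·0.99943 + 0.55311·0.03382·-0.82610) = 54.80288°
λ₂ = λ₁ + atan2(sin θ sin δ cos φ₁, cos δ − sin φ₁ sin φ₂) = -43.81986°

54.803°N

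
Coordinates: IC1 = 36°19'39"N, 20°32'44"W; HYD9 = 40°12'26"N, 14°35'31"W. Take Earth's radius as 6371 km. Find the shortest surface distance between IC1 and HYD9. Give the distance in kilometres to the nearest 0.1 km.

IC1: φ = +36.32750°, λ = -20.54556°
HYD9: φ = +40.20722°, λ = -14.59194°
Δφ = 3.8797°,  Δλ = 5.9536°
a = sin²(Δφ/2) + cos φ₁ cos φ₂ sin²(Δλ/2) = 0.002805
c = 2·arcsin(√a) = 0.105978 rad = 6.0721°
d = R·c = 6371 × 0.105978 = 675.2 km

675.2 km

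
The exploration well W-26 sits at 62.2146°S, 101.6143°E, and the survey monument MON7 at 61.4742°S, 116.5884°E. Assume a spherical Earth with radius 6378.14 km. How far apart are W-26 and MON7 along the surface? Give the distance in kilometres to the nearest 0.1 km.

789.1 km

Δφ = 0.7404°,  Δλ = 14.9741°
a = sin²(Δφ/2) + cos φ₁ cos φ₂ sin²(Δλ/2) = 0.003821
c = 2·arcsin(√a) = 0.123715 rad = 7.0884°
d = R·c = 6378.14 × 0.123715 = 789.1 km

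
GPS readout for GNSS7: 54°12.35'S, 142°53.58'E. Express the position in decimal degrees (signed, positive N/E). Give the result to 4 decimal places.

lat: 54.2058° S → -54.2058°
lon: 142.8930° E → +142.8930°

-54.2058°, +142.8930°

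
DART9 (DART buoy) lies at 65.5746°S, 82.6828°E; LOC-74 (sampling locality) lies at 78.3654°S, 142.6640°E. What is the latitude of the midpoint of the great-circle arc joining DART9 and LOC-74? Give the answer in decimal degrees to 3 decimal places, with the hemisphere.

73.964°S

Bx = cos φ₂ cos Δλ = 0.100892,  By = cos φ₂ sin Δλ = 0.174618
φₘ = atan2(sin φ₁ + sin φ₂, √((cos φ₁ + Bx)² + By²)) = -73.96375°
λₘ = λ₁ + atan2(By, cos φ₁ + Bx) = 101.43304°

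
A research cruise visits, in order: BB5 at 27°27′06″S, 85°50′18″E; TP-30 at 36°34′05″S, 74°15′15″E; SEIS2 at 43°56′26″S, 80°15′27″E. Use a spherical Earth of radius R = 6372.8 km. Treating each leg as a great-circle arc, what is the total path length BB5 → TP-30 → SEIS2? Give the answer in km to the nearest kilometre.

2453 km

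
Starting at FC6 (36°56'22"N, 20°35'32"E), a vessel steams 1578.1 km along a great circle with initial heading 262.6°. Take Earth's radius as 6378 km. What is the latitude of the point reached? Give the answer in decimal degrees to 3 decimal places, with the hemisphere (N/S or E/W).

FC6: φ = +36.93944°, λ = +20.59222°
δ = d/R = 1578.1/6378 = 0.247429 rad
φ₂ = arcsin(sin φ₁ cos δ + cos φ₁ sin δ cos θ)
   = arcsin(0.60097·0.96955 + 0.79927·0.24491·-0.12880) = 33.88007°
λ₂ = λ₁ + atan2(sin θ sin δ cos φ₁, cos δ − sin φ₁ sin φ₂) = 3.58189°

33.880°N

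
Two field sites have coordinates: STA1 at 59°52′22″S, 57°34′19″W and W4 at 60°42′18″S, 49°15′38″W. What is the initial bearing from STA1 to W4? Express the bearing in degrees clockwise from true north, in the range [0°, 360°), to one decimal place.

STA1: φ = -59.87278°, λ = -57.57194°
W4: φ = -60.70500°, λ = -49.26056°
Δλ = 8.3114°
y = sin Δλ · cos φ₂ = 0.070731
x = cos φ₁ sin φ₂ − sin φ₁ cos φ₂ cos Δλ = -0.018969
θ = atan2(y, x) = 105.0130° → 105.0130° (mod 360°)

105.0°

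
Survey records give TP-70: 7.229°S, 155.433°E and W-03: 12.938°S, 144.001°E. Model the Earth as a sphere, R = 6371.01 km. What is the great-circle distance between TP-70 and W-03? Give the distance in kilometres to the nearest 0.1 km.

1402.8 km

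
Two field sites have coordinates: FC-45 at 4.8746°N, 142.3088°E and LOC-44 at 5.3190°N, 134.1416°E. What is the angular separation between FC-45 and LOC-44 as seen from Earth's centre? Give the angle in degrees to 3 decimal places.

Δφ = 0.4444°,  Δλ = -8.1672°
a = sin²(Δφ/2) + cos φ₁ cos φ₂ sin²(Δλ/2) = 0.005046
c = 2·arcsin(√a) = 0.142191 rad = 8.1470°

8.147°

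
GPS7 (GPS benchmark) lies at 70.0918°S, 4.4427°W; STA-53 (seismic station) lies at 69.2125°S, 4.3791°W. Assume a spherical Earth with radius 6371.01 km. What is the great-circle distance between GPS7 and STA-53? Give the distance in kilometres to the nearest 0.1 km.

97.8 km

Δφ = 0.8793°,  Δλ = 0.0636°
a = sin²(Δφ/2) + cos φ₁ cos φ₂ sin²(Δλ/2) = 0.000059
c = 2·arcsin(√a) = 0.015352 rad = 0.8796°
d = R·c = 6371.01 × 0.015352 = 97.8 km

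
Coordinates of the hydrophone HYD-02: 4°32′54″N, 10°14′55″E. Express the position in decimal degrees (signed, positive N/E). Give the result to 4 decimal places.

lat: 4.5483° N → +4.5483°
lon: 10.2486° E → +10.2486°

+4.5483°, +10.2486°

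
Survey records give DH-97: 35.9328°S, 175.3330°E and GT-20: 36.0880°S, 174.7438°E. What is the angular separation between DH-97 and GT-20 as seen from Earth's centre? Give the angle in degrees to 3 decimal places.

0.501°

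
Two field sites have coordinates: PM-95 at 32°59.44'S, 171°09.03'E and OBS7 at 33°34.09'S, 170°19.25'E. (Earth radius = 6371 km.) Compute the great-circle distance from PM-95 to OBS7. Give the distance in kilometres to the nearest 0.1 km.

PM-95: φ = -32.99067°, λ = +171.15050°
OBS7: φ = -33.56817°, λ = +170.32083°
Δφ = -0.5775°,  Δλ = -0.8297°
a = sin²(Δφ/2) + cos φ₁ cos φ₂ sin²(Δλ/2) = 0.000062
c = 2·arcsin(√a) = 0.015752 rad = 0.9025°
d = R·c = 6371 × 0.015752 = 100.4 km

100.4 km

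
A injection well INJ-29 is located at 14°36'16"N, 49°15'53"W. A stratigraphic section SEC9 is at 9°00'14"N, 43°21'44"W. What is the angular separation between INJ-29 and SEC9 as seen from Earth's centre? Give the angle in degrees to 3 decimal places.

8.045°

INJ-29: φ = +14.60444°, λ = -49.26472°
SEC9: φ = +9.00389°, λ = -43.36222°
Δφ = -5.6006°,  Δλ = 5.9025°
a = sin²(Δφ/2) + cos φ₁ cos φ₂ sin²(Δλ/2) = 0.004920
c = 2·arcsin(√a) = 0.140406 rad = 8.0447°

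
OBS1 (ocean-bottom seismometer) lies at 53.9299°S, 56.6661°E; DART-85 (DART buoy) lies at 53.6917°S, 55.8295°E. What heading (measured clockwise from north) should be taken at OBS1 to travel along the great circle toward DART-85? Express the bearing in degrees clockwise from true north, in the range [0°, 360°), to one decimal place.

Δλ = -0.8366°
y = sin Δλ · cos φ₂ = -0.008646
x = cos φ₁ sin φ₂ − sin φ₁ cos φ₂ cos Δλ = 0.004106
θ = atan2(y, x) = -64.5941° → 295.4059° (mod 360°)

295.4°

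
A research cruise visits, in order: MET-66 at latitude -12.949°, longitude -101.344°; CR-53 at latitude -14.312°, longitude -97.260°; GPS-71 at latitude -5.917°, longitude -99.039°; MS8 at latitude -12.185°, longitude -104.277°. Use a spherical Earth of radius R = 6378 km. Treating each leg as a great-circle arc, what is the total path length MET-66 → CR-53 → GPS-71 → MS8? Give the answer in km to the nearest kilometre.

MET-66→CR-53: c = 0.073240 rad, d = 467.12 km
CR-53→GPS-71: c = 0.149669 rad, d = 954.59 km
GPS-71→MS8: c = 0.141809 rad, d = 904.46 km
Total = 467.12 + 954.59 + 904.46 = 2326.17 km

2326 km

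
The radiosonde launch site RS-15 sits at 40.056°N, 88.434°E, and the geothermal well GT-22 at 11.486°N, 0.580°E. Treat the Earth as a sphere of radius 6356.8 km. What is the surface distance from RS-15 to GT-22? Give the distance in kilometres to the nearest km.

8988 km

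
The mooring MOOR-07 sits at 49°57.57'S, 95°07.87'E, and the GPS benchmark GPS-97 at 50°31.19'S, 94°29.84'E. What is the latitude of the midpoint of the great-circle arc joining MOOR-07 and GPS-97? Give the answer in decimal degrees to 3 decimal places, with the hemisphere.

50.240°S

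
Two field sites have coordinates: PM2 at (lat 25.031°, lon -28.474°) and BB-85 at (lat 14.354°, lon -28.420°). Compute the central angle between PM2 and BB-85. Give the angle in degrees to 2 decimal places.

Δφ = -10.6770°,  Δλ = 0.0540°
a = sin²(Δφ/2) + cos φ₁ cos φ₂ sin²(Δλ/2) = 0.008657
c = 2·arcsin(√a) = 0.186351 rad = 10.6771°

10.68°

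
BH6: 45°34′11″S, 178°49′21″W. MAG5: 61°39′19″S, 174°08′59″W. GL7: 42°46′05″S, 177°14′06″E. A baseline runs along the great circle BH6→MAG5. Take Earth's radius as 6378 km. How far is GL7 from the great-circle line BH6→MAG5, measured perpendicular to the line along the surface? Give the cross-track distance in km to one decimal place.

BH6: φ = -45.56972°, λ = -178.82250°
MAG5: φ = -61.65528°, λ = -174.14972°
GL7: φ = -42.76806°, λ = +177.23500°
δ₁₃ = central angle BH6→GL7 = 0.069461 rad  (haversine)
θ₁₃ = bearing BH6→GL7 = 313.345°,  θ₁₂ = bearing BH6→MAG5 = 172.085°
dₓₜ = R·arcsin(sin δ₁₃ · sin(θ₁₃ − θ₁₂)) = 6378·arcsin(0.06940·sin(141.260°)) = 277.103 km
|dₓₜ| = 277.103 km

277.1 km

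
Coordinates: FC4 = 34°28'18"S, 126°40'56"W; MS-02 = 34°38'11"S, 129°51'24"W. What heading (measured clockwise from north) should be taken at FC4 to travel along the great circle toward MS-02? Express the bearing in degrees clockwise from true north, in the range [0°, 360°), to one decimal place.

FC4: φ = -34.47167°, λ = -126.68222°
MS-02: φ = -34.63639°, λ = -129.85667°
Δλ = -3.1744°
y = sin Δλ · cos φ₂ = -0.045562
x = cos φ₁ sin φ₂ − sin φ₁ cos φ₂ cos Δλ = -0.003590
θ = atan2(y, x) = -94.5046° → 265.4954° (mod 360°)

265.5°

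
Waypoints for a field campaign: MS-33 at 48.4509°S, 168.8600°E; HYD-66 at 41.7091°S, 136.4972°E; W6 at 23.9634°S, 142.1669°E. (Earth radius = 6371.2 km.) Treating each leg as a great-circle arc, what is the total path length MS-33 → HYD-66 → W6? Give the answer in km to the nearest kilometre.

4669 km

MS-33→HYD-66: c = 0.412361 rad, d = 2627.24 km
HYD-66→W6: c = 0.320489 rad, d = 2041.90 km
Total = 2627.24 + 2041.90 = 4669.14 km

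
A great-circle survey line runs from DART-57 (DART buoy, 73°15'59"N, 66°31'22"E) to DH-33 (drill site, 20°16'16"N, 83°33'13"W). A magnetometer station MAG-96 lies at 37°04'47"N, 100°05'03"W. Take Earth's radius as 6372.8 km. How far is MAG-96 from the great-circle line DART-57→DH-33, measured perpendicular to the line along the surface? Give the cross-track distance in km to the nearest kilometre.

1729 km

DART-57: φ = +73.26639°, λ = +66.52278°
DH-33: φ = +20.27111°, λ = -83.55361°
MAG-96: φ = +37.07972°, λ = -100.08417°
δ₁₃ = central angle DART-57→MAG-96 = 1.209019 rad  (haversine)
θ₁₃ = bearing DART-57→MAG-96 = 348.604°,  θ₁₂ = bearing DART-57→DH-33 = 331.953°
dₓₜ = R·arcsin(sin δ₁₃ · sin(θ₁₃ − θ₁₂)) = 6372.8·arcsin(0.93527·sin(16.651°)) = 1729.050 km
|dₓₜ| = 1729.050 km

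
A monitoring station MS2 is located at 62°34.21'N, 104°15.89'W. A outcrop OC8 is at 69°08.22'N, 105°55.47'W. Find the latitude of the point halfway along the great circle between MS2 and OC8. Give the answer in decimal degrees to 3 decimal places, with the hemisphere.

MS2: φ = +62.57017°, λ = -104.26483°
OC8: φ = +69.13700°, λ = -105.92450°
Bx = cos φ₂ cos Δλ = 0.355985,  By = cos φ₂ sin Δλ = -0.010315
φₘ = atan2(sin φ₁ + sin φ₂, √((cos φ₁ + Bx)² + By²)) = 65.85579°
λₘ = λ₁ + atan2(By, cos φ₁ + Bx) = -104.98846°

65.856°N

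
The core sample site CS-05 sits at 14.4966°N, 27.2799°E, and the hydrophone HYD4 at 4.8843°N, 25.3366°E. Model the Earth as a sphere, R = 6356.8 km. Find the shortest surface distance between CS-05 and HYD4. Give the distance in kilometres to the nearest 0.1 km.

Δφ = -9.6123°,  Δλ = -1.9433°
a = sin²(Δφ/2) + cos φ₁ cos φ₂ sin²(Δλ/2) = 0.007297
c = 2·arcsin(√a) = 0.171057 rad = 9.8008°
d = R·c = 6356.8 × 0.171057 = 1087.4 km

1087.4 km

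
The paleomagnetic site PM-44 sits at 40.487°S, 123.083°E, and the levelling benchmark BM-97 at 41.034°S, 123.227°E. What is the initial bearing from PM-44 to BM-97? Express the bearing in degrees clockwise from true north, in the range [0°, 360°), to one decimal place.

Δλ = 0.1440°
y = sin Δλ · cos φ₂ = 0.001896
x = cos φ₁ sin φ₂ − sin φ₁ cos φ₂ cos Δλ = -0.009548
θ = atan2(y, x) = 168.7701° → 168.7701° (mod 360°)

168.8°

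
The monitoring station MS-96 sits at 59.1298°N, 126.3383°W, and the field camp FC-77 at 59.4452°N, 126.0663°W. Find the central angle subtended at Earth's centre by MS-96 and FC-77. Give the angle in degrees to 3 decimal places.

0.345°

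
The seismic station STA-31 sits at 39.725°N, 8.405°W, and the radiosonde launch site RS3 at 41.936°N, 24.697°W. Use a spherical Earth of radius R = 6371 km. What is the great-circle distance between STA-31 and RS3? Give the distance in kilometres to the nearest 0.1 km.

1390.4 km

Δφ = 2.2110°,  Δλ = -16.2920°
a = sin²(Δφ/2) + cos φ₁ cos φ₂ sin²(Δλ/2) = 0.011860
c = 2·arcsin(√a) = 0.218236 rad = 12.5040°
d = R·c = 6371 × 0.218236 = 1390.4 km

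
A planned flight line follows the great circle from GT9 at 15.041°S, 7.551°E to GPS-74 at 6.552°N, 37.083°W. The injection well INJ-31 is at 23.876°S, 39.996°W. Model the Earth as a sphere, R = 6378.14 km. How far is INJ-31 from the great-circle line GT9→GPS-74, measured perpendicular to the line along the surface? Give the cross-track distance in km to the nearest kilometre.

δ₁₃ = central angle GT9→INJ-31 = 0.793836 rad  (haversine)
θ₁₃ = bearing GT9→INJ-31 = 251.121°,  θ₁₂ = bearing GT9→GPS-74 = 292.818°
dₓₜ = R·arcsin(sin δ₁₃ · sin(θ₁₃ − θ₁₂)) = 6378.14·arcsin(0.71305·sin(-41.696°)) = -3151.919 km
|dₓₜ| = 3151.919 km

3152 km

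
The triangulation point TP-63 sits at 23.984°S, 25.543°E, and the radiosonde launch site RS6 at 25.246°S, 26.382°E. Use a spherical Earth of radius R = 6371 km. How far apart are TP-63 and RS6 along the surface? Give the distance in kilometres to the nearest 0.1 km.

164.0 km

Δφ = -1.2620°,  Δλ = 0.8390°
a = sin²(Δφ/2) + cos φ₁ cos φ₂ sin²(Δλ/2) = 0.000166
c = 2·arcsin(√a) = 0.025736 rad = 1.4746°
d = R·c = 6371 × 0.025736 = 164.0 km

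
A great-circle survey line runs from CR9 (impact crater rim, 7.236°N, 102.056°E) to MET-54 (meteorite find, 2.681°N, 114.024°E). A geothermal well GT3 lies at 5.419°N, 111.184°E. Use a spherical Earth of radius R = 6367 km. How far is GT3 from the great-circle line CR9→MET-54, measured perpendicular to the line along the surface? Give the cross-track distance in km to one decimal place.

169.3 km

δ₁₃ = central angle CR9→GT3 = 0.161479 rad  (haversine)
θ₁₃ = bearing CR9→GT3 = 100.797°,  θ₁₂ = bearing CR9→MET-54 = 110.314°
dₓₜ = R·arcsin(sin δ₁₃ · sin(θ₁₃ − θ₁₂)) = 6367·arcsin(0.16078·sin(-9.517°)) = -169.272 km
|dₓₜ| = 169.272 km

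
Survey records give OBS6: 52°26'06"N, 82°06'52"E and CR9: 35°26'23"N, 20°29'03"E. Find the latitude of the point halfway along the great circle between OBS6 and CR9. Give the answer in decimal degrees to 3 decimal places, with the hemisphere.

48.185°N

OBS6: φ = +52.43500°, λ = +82.11444°
CR9: φ = +35.43972°, λ = +20.48417°
Bx = cos φ₂ cos Δλ = 0.387125,  By = cos φ₂ sin Δλ = -0.716877
φₘ = atan2(sin φ₁ + sin φ₂, √((cos φ₁ + Bx)² + By²)) = 48.18523°
λₘ = λ₁ + atan2(By, cos φ₁ + Bx) = 46.39117°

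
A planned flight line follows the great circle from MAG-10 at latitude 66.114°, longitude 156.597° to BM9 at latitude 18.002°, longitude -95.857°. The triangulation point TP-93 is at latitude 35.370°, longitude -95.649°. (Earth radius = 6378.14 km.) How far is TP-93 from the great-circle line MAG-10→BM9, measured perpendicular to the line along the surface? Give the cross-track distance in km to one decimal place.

764.7 km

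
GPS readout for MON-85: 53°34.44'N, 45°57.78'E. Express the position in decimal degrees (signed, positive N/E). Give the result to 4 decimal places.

lat: 53.5740° N → +53.5740°
lon: 45.9630° E → +45.9630°

+53.5740°, +45.9630°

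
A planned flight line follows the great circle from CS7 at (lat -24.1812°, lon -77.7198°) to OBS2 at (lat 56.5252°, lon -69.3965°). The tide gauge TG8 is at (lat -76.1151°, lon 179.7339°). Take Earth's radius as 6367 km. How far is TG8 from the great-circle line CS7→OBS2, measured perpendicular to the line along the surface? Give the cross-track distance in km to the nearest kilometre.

1024 km

δ₁₃ = central angle CS7→TG8 = 1.213119 rad  (haversine)
θ₁₃ = bearing CS7→TG8 = 194.482°,  θ₁₂ = bearing CS7→OBS2 = 4.637°
dₓₜ = R·arcsin(sin δ₁₃ · sin(θ₁₃ − θ₁₂)) = 6367·arcsin(0.93671·sin(189.845°)) = -1024.152 km
|dₓₜ| = 1024.152 km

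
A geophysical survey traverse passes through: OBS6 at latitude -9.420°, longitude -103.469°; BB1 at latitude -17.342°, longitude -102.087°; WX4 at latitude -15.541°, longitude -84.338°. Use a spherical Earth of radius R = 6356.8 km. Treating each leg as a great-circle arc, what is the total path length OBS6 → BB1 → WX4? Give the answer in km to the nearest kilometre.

OBS6→BB1: c = 0.140238 rad, d = 891.47 km
BB1→WX4: c = 0.298659 rad, d = 1898.51 km
Total = 891.47 + 1898.51 = 2789.98 km

2790 km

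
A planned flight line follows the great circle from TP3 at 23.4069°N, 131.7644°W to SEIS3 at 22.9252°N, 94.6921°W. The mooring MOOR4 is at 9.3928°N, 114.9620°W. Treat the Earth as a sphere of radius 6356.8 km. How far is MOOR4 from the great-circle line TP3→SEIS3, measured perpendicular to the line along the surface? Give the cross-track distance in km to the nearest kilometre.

δ₁₃ = central angle TP3→MOOR4 = 0.372055 rad  (haversine)
θ₁₃ = bearing TP3→MOOR4 = 128.324°,  θ₁₂ = bearing TP3→SEIS3 = 83.267°
dₓₜ = R·arcsin(sin δ₁₃ · sin(θ₁₃ − θ₁₂)) = 6356.8·arcsin(0.36353·sin(45.057°)) = 1654.281 km
|dₓₜ| = 1654.281 km

1654 km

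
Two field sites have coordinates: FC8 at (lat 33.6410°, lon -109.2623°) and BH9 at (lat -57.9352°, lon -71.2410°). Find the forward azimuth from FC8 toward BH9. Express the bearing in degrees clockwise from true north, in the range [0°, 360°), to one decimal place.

Δλ = 38.0213°
y = sin Δλ · cos φ₂ = 0.326997
x = cos φ₁ sin φ₂ − sin φ₁ cos φ₂ cos Δλ = -0.937208
θ = atan2(y, x) = 160.7659° → 160.7659° (mod 360°)

160.8°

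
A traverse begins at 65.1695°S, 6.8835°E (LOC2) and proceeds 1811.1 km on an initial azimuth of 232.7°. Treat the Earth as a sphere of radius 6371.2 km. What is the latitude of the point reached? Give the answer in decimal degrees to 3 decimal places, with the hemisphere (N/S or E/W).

70.476°S

δ = d/R = 1811.1/6371.2 = 0.284264 rad
φ₂ = arcsin(sin φ₁ cos δ + cos φ₁ sin δ cos θ)
   = arcsin(-0.90755·0.95987 + 0.41994·0.28045·-0.60599) = -70.47580°
λ₂ = λ₁ + atan2(sin θ sin δ cos φ₁, cos δ − sin φ₁ sin φ₂) = -34.99304°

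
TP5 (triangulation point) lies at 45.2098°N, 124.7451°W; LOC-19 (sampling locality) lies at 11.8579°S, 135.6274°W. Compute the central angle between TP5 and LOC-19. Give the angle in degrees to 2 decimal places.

57.91°

Δφ = -57.0677°,  Δλ = -10.8823°
a = sin²(Δφ/2) + cos φ₁ cos φ₂ sin²(Δλ/2) = 0.234376
c = 2·arcsin(√a) = 1.010722 rad = 57.9101°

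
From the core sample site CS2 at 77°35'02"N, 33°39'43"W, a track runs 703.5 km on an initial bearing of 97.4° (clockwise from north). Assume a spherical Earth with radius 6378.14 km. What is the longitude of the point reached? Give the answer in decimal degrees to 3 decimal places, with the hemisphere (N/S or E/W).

8.034°W

CS2: φ = +77.58389°, λ = -33.66194°
δ = d/R = 703.5/6378.14 = 0.110299 rad
φ₂ = arcsin(sin φ₁ cos δ + cos φ₁ sin δ cos θ)
   = arcsin(0.97661·0.99392 + 0.21501·0.11008·-0.12880) = 75.38179°
λ₂ = λ₁ + atan2(sin θ sin δ cos φ₁, cos δ − sin φ₁ sin φ₂) = -8.03429°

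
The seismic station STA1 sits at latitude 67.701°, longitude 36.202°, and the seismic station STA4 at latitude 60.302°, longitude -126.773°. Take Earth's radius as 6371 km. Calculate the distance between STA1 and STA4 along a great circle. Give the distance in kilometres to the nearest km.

Δφ = -7.3990°,  Δλ = -162.9750°
a = sin²(Δφ/2) + cos φ₁ cos φ₂ sin²(Δλ/2) = 0.188030
c = 2·arcsin(√a) = 0.897021 rad = 51.3955°
d = R·c = 6371 × 0.897021 = 5714.9 km

5715 km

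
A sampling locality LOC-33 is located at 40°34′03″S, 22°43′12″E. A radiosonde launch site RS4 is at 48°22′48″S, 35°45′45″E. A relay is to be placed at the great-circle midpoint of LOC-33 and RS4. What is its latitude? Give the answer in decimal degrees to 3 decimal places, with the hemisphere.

44.659°S

LOC-33: φ = -40.56750°, λ = +22.72000°
RS4: φ = -48.38000°, λ = +35.76250°
Bx = cos φ₂ cos Δλ = 0.647053,  By = cos φ₂ sin Δλ = 0.149890
φₘ = atan2(sin φ₁ + sin φ₂, √((cos φ₁ + Bx)² + By²)) = -44.65885°
λₘ = λ₁ + atan2(By, cos φ₁ + Bx) = 28.80218°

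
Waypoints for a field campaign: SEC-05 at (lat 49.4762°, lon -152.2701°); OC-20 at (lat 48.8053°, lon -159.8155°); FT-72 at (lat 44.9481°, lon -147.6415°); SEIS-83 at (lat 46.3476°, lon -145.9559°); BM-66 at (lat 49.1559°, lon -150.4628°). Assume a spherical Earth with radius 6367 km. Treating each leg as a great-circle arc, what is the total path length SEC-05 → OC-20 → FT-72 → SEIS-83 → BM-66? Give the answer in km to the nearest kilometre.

2233 km

SEC-05→OC-20: c = 0.086908 rad, d = 553.34 km
OC-20→FT-72: c = 0.159844 rad, d = 1017.72 km
FT-72→SEIS-83: c = 0.031929 rad, d = 203.29 km
SEIS-83→BM-66: c = 0.072083 rad, d = 458.95 km
Total = 553.34 + 1017.72 + 203.29 + 458.95 = 2233.31 km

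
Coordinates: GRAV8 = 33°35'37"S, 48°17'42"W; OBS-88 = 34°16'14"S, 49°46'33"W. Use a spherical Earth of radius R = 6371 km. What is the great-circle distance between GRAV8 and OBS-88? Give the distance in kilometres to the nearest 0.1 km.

GRAV8: φ = -33.59361°, λ = -48.29500°
OBS-88: φ = -34.27056°, λ = -49.77583°
Δφ = -0.6769°,  Δλ = -1.4808°
a = sin²(Δφ/2) + cos φ₁ cos φ₂ sin²(Δλ/2) = 0.000150
c = 2·arcsin(√a) = 0.024483 rad = 1.4028°
d = R·c = 6371 × 0.024483 = 156.0 km

156.0 km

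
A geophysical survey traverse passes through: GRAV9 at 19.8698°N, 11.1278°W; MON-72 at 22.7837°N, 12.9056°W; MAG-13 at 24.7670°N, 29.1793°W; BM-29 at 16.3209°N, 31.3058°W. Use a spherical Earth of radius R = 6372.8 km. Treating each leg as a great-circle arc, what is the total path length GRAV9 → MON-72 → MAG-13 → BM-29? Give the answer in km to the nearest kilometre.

GRAV9→MON-72: c = 0.058494 rad, d = 372.77 km
MON-72→MAG-13: c = 0.262058 rad, d = 1670.04 km
MAG-13→BM-29: c = 0.151443 rad, d = 965.12 km
Total = 372.77 + 1670.04 + 965.12 = 3007.93 km

3008 km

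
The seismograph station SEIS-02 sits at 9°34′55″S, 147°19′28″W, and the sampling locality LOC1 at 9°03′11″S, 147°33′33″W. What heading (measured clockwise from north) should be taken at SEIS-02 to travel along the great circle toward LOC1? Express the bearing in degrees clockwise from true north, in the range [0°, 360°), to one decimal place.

SEIS-02: φ = -9.58194°, λ = -147.32444°
LOC1: φ = -9.05306°, λ = -147.55917°
Δλ = -0.2347°
y = sin Δλ · cos φ₂ = -0.004046
x = cos φ₁ sin φ₂ − sin φ₁ cos φ₂ cos Δλ = 0.009229
θ = atan2(y, x) = -23.6700° → 336.3300° (mod 360°)

336.3°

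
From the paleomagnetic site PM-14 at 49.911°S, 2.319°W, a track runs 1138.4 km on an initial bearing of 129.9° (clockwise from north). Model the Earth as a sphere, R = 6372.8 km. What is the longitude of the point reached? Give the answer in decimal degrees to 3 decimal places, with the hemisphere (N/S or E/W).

δ = d/R = 1138.4/6372.8 = 0.178634 rad
φ₂ = arcsin(sin φ₁ cos δ + cos φ₁ sin δ cos θ)
   = arcsin(-0.76505·0.98409 + 0.64398·0.17769·-0.64145) = -55.71739°
λ₂ = λ₁ + atan2(sin θ sin δ cos φ₁, cos δ − sin φ₁ sin φ₂) = 11.68578°

11.686°E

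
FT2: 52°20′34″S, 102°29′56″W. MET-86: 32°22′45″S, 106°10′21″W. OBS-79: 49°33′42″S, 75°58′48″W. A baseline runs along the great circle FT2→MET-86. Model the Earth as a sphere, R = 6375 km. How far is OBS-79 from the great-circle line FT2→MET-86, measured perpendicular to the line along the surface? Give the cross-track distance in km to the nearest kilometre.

FT2: φ = -52.34278°, λ = -102.49889°
MET-86: φ = -32.37917°, λ = -106.17250°
OBS-79: φ = -49.56167°, λ = -75.98000°
δ₁₃ = central angle FT2→OBS-79 = 0.293872 rad  (haversine)
θ₁₃ = bearing FT2→OBS-79 = 91.089°,  θ₁₂ = bearing FT2→MET-86 = 350.959°
dₓₜ = R·arcsin(sin δ₁₃ · sin(θ₁₃ − θ₁₂)) = 6375·arcsin(0.28966·sin(-259.869°)) = 1843.377 km
|dₓₜ| = 1843.377 km

1843 km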